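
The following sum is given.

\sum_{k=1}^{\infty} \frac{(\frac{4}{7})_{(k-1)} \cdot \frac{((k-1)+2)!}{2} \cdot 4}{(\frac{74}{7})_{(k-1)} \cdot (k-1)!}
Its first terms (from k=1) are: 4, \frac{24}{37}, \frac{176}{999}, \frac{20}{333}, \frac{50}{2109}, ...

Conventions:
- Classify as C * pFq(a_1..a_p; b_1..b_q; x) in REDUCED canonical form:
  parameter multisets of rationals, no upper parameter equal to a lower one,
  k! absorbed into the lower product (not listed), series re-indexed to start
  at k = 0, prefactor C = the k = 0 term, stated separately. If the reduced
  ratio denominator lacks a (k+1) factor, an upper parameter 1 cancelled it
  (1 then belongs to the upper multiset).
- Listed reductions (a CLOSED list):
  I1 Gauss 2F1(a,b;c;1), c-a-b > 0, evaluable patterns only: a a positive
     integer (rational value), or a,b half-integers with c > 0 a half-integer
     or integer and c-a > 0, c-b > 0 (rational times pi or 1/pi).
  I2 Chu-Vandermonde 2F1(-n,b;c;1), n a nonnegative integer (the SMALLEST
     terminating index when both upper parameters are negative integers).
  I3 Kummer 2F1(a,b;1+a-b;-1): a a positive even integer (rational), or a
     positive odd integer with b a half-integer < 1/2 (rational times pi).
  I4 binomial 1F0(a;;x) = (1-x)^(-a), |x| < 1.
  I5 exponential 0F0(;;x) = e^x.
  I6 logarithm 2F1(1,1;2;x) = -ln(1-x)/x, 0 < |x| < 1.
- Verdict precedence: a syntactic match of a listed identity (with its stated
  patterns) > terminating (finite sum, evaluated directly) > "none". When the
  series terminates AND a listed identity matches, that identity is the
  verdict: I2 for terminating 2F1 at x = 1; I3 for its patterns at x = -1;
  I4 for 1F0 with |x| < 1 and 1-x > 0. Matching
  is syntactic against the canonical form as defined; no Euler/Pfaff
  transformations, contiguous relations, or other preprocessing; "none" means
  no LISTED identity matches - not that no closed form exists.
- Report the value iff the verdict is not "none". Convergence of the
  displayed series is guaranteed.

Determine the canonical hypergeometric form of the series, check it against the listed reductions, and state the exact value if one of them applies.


x = 1 here; the reduced form reads 2F1, upper {\frac{4}{7}, 3}, lower {\frac{74}{7}}, C = 4. Verdict: this is the Gauss summation I1 (x = 1: the Gamma ratio telescopes since c-a-b = 7 > 0 and a = 3 in Z>0). Value: \frac{35510}{7203}.

Key observation: from the first term 4: the factorial ratio (C = 4, x = 1) (k+a-1)!/(a-1)! is a rising factorial (a)_k.
Adjacent-term ratio: r(k) = 1 * (k+\frac{4}{7}) (k+3) / [(k+\frac{74}{7}) (k+1)] - rational in k. x = 1; t_0 = 4; negate the roots.


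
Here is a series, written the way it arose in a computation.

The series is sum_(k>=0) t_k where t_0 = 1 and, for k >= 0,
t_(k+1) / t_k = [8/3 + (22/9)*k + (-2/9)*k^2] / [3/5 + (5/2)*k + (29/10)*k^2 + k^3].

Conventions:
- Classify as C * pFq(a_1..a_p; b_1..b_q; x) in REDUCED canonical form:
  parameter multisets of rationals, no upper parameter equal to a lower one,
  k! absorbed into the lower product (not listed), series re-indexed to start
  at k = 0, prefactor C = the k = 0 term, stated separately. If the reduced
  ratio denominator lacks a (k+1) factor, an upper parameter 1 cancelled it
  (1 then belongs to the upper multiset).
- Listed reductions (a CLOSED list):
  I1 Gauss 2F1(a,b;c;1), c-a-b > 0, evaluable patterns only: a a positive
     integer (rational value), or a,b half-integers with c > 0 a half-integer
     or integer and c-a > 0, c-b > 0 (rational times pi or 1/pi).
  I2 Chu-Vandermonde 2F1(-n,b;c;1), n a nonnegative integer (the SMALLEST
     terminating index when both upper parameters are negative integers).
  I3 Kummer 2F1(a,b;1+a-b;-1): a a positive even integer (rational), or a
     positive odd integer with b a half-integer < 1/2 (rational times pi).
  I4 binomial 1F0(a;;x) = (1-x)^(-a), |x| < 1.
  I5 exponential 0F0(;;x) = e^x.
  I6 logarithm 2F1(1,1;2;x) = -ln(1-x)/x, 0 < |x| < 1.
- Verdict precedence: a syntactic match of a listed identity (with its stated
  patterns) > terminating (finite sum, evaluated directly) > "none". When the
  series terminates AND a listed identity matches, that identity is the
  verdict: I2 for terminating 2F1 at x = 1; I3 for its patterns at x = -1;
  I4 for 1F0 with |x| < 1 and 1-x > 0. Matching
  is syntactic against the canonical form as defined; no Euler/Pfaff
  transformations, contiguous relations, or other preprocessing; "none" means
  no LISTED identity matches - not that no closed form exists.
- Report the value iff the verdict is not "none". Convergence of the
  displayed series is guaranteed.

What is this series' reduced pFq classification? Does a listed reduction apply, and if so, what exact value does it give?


Key observation: with t_0 = 1, the expanded ratio factors over Q; prefactor 1, roots give parameters.
Step ratio: r(k) = (-2/9) * (k-12) (k+1) / [(k+2/5) (k+3/2) (k+1)] - rational in k, leading ratio (-2/9); with t_0 = 1, classification follows.

Reduced: x = -2/9, 2F2, upper = {-12, 1}, lower = {2/5, 3/2}, C = 1. Verdict: terminating (-12 upstairs). 13 nonzero terms in all; added directly. Hence: 5196288360667740431338320998329/547827228523061942193337968369.


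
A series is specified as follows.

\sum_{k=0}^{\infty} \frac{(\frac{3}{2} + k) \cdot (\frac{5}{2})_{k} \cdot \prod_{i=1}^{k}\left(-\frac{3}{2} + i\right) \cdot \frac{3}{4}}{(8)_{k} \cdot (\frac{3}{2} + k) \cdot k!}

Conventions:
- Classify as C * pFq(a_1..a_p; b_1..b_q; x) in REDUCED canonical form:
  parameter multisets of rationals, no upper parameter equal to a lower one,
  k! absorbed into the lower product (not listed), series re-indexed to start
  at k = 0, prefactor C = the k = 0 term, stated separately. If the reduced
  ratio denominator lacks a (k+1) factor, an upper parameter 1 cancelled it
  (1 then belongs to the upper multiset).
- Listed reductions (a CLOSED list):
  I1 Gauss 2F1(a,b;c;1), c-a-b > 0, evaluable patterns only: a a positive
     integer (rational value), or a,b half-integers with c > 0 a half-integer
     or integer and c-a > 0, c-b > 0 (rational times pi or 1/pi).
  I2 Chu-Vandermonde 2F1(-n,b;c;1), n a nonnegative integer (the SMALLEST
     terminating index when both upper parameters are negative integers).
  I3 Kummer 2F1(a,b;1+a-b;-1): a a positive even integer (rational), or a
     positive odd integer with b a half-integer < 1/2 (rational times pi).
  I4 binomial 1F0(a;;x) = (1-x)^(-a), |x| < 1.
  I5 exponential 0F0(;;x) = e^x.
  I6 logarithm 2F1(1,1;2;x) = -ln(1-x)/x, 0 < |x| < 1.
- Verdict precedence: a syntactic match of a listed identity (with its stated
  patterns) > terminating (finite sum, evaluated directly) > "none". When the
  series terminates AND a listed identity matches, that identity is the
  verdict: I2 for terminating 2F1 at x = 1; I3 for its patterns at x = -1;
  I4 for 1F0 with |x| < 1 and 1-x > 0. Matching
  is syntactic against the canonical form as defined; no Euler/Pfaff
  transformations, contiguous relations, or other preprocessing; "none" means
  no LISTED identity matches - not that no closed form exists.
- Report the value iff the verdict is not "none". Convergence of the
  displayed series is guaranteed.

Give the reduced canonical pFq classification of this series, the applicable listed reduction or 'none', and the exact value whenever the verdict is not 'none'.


With C = \frac{3}{4}: the canonical form is 2F1(-\frac{1}{2}, \frac{5}{2}; 8; 1). Verdict: this is the half-integer Gauss pattern (I1) (x = 1; upper {-\frac{1}{2}, \frac{5}{2}} half-integers, c = 8 in the evaluable pattern). Sum: \frac{262144}{135135} / \pi.

The tell: x = 1 and the running product (C = 3/4) telescopes to a rising factorial.
Adjacent-term ratio: r(k) = 1 * (k-\frac{1}{2}) (k+\frac{5}{2}) / [(k+8) (k+1)] ; factor over Q: parameters, x = 1, and C = \frac{3}{4}.


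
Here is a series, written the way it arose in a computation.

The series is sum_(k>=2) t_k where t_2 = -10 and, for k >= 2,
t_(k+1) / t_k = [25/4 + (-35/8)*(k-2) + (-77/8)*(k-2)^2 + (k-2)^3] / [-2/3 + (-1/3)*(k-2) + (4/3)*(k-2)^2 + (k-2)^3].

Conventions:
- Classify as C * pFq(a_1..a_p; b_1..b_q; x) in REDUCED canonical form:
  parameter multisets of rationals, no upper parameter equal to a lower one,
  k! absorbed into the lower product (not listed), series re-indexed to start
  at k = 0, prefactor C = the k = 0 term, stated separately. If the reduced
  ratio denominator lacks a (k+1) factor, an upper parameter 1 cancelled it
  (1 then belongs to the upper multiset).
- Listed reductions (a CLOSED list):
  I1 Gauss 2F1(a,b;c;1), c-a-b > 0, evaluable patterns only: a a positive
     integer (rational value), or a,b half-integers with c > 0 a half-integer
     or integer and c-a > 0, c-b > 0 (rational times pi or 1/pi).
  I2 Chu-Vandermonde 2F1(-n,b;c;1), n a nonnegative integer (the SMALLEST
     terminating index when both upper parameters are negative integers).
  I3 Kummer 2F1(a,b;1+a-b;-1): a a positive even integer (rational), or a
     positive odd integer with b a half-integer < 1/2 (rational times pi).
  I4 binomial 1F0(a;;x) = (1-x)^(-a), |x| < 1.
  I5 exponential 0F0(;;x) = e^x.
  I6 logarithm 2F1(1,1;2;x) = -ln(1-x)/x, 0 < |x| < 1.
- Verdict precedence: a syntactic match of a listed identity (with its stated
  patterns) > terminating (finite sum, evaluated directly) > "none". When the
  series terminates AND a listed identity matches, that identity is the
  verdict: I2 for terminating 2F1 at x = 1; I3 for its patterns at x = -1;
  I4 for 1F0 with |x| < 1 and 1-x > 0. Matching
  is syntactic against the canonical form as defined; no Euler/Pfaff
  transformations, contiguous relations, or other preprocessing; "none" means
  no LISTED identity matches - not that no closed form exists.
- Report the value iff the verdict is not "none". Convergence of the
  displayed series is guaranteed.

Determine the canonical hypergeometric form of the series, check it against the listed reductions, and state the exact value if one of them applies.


x = 1 here; the reduced form reads 2F1, upper {-10, -5/8}, lower {-2/3}, C = -10. Verdict: Chu-Vandermonde (I2) matches (terminating 2F1 at x = 1 with n = 10, b = -5/8, c = -2/3). Sum: -1789580578957/274877906944.

Structural cue: t_0 being -10, the parameter 1 appears in both the upper and lower lists and cancels.
Consecutive-term ratio: r(k) = 1 * (k-10) (k-5/8) / [(k-2/3) (k+1)] ; factor over Q: parameters, x = 1, and C = -10.


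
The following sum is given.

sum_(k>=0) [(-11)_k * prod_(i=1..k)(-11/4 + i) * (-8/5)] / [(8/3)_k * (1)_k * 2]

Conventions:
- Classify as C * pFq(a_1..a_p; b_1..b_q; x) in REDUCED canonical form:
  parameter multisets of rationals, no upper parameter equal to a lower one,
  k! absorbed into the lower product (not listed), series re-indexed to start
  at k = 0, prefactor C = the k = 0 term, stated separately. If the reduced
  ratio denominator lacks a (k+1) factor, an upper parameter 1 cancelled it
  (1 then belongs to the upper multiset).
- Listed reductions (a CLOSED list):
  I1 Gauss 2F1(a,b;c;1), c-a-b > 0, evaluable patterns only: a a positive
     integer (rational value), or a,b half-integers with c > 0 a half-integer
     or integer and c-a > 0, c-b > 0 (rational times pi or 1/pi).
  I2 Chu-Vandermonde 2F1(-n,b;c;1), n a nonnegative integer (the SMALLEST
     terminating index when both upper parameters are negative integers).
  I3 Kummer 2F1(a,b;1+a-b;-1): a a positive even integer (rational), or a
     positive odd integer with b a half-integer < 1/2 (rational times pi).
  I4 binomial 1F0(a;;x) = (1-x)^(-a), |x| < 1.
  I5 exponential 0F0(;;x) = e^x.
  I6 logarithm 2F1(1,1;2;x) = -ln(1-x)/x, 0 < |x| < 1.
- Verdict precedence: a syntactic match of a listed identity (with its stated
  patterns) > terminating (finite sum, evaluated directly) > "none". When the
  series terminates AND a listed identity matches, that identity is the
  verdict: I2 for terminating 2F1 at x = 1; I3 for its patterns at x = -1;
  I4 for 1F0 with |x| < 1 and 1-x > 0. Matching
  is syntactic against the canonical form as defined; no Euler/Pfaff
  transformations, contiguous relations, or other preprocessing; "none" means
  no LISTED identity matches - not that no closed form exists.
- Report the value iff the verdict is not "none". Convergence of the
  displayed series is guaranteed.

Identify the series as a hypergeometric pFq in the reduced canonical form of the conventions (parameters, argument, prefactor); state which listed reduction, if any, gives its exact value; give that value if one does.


The tell: t_0 being -4/5, the constant factors (C = -4/5) combine into one prefactor.
Adjacent-term ratio: r(k) = 1 * (k-11) (k-7/4) / [(k+8/3) (k+1)] - rational in k, leading ratio 1; with t_0 = -4/5, classification follows.

Reduced: x = 1, 2F1, upper = {-11, -7/4}, lower = {8/3}, C = -4/5. Verdict: this is Vandermonde's identity (I2) (terminating 2F1 at x = 1 with n = 11, b = -7/4, c = 8/3). Exact value: -950579921101645/80461917323264.


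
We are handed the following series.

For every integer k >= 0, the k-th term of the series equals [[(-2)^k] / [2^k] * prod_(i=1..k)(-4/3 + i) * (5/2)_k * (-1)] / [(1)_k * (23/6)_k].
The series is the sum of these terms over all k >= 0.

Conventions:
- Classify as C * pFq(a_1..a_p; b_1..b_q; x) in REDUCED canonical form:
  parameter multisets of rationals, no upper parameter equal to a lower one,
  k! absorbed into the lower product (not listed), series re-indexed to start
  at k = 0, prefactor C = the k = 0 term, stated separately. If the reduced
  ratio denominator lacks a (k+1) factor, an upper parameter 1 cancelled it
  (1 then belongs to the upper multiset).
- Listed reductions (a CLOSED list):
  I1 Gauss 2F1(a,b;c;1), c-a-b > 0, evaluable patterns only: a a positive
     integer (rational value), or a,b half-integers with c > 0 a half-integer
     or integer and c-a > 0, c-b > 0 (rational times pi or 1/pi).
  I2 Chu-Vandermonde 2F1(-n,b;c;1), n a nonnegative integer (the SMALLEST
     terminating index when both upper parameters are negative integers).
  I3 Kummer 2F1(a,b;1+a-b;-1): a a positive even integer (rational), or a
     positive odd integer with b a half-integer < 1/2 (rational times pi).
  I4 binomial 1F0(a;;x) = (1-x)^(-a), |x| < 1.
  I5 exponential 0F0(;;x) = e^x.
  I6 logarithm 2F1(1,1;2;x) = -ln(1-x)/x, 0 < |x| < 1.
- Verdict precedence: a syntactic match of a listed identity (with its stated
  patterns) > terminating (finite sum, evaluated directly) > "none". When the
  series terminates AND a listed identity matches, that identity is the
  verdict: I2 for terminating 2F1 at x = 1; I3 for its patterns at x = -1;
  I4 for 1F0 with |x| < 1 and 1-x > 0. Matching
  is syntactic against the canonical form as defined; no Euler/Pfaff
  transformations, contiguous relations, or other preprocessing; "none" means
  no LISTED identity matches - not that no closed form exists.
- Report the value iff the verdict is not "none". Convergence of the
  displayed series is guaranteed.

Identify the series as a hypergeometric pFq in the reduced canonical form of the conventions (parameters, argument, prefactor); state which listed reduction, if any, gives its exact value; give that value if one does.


Canonical form: C = -1 times 2F1 with upper {-1/3, 5/2}, lower {23/6}, x = -1. Verdict: none. Every listed pattern misses the 2F1 form at -1, upper {-1/3, 5/2}.

Structural cue: x = (-1) and the two k-th powers (C = -1, x = -1) combine into one argument.
Adjacent-term ratio: r(k) = (-1) * (k-1/3) (k+5/2) / [(k+23/6) (k+1)] - rational in k. x = (-1); t_0 = -1; negate the roots.


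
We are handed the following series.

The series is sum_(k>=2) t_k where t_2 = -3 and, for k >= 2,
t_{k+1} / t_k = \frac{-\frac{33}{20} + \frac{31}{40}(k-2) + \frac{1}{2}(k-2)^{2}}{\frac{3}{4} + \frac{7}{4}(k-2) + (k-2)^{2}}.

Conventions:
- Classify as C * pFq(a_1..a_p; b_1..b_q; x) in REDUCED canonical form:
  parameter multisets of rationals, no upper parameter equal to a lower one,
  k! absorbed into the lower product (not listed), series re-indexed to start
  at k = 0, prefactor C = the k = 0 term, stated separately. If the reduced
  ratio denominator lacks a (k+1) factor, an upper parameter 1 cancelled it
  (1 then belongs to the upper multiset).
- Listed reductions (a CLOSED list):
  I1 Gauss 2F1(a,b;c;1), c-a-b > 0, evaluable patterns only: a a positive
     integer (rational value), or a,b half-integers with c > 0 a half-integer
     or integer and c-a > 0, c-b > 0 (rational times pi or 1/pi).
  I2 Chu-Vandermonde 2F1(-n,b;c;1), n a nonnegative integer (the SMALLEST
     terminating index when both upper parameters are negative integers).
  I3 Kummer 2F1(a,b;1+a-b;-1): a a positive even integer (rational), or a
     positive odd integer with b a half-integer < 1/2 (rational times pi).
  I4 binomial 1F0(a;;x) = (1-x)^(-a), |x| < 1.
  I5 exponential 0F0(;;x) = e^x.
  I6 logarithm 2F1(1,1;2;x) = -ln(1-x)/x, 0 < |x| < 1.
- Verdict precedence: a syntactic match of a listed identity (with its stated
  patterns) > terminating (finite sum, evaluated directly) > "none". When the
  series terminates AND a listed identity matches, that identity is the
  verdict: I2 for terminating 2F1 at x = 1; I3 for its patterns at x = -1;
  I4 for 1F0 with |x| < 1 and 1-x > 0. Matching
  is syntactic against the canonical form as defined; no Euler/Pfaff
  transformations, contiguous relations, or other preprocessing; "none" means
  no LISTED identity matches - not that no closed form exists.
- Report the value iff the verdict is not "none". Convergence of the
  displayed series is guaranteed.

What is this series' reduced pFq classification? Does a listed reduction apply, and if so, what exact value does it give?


Canonical form: C = -3 times 2F1 with upper {-\frac{6}{5}, \frac{11}{4}}, lower {\frac{3}{4}}, x = \frac{1}{2}. Verdict: no listed reduction: x = \frac{1}{2} and upper {-\frac{6}{5}, \frac{11}{4}} fail every I1-I6 pattern.

First insight: with t_0 = -3, roots of the ratio polynomials (C = -3) are the negated parameters.
Step ratio: r(k) = \frac{1}{2} * (k-\frac{6}{5}) (k+\frac{11}{4}) / [(k+\frac{3}{4}) (k+1)] - rational in k, leading ratio \frac{1}{2}; with t_0 = -3, classification follows.


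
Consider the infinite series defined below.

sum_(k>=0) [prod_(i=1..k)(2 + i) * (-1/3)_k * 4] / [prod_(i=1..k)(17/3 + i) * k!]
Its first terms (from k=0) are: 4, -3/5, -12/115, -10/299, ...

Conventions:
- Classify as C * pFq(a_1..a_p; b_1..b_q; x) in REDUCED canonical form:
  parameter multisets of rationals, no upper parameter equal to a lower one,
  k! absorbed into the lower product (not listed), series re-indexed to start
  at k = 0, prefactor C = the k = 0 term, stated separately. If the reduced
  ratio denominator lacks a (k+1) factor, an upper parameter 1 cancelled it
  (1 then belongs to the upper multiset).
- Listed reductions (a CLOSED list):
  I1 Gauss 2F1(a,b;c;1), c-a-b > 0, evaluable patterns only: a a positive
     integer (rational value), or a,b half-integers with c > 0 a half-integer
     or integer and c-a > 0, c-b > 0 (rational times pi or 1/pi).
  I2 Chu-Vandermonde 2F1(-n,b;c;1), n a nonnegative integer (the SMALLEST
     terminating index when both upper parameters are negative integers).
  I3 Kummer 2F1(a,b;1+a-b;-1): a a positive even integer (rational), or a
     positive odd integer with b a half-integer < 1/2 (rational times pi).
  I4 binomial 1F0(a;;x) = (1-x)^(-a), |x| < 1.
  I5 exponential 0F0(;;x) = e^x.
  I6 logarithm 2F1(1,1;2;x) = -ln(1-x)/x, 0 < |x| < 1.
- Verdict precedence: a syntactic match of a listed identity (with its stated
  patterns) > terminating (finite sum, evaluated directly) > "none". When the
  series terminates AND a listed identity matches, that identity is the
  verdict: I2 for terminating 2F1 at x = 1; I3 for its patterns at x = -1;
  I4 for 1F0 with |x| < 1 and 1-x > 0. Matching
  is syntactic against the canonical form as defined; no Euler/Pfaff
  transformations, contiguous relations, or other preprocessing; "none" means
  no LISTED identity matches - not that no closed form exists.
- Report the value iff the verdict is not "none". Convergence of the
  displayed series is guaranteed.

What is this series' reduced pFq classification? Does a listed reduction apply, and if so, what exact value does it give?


This is 4 * 2F1(-1/3, 3; 20/3; 1) in reduced canonical form. Verdict: this is Gauss (I1, integer-parameter pattern) (x = 1: the Gamma ratio telescopes since c-a-b = 4 > 0 and a = 3 in Z>0). Its exact value is 1309/405.

First insight: with t_0 = 4, the lower running product (C = 4, x = 1) is a rising factorial.
Term ratio: r(k) = 1 * (k-1/3) (k+3) / [(k+20/3) (k+1)] - rational in k. x = 1; t_0 = 4; negate the roots.


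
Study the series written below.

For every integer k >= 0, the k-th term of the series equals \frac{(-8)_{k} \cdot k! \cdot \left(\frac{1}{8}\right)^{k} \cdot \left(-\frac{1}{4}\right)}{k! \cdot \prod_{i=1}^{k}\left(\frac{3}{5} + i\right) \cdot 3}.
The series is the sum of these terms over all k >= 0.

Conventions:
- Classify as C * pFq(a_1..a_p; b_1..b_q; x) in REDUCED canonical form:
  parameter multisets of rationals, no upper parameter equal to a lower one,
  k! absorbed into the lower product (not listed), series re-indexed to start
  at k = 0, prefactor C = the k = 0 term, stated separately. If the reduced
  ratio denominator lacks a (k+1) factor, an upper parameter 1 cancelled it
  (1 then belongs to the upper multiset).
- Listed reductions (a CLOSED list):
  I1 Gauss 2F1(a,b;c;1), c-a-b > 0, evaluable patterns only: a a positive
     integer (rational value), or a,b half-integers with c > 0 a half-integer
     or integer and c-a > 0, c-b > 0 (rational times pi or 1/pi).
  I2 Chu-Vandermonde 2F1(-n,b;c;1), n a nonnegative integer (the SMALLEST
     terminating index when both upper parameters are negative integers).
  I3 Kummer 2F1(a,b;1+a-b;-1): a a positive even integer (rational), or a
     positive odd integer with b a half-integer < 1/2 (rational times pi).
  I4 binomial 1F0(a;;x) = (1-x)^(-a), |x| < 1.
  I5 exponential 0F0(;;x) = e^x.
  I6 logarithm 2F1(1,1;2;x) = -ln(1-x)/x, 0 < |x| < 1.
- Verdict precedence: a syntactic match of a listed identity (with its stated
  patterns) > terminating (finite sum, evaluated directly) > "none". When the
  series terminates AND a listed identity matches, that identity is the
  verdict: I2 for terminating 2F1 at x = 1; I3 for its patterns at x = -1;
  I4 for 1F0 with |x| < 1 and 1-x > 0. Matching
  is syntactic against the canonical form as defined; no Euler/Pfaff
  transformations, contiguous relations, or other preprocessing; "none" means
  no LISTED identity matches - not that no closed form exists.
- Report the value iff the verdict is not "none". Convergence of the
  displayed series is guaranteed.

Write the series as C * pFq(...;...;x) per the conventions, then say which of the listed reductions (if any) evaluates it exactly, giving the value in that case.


This is -\frac{1}{12} * 2F1(-8, 1; \frac{8}{5}; \frac{1}{8}) in reduced canonical form. Verdict: terminating. (-8)_k vanishes past k = 8, leaving a 9-term sum, computed directly. Value: -\frac{73975669471309}{1622961907826688}.

Key step: x = \frac{1}{8} and the factorial ratio (C = -1/12, x = 1/8) (k+a-1)!/(a-1)! is a rising factorial (a)_k.
Step ratio: r(k) = \frac{1}{8} * (k-8) (k+1) / [(k+\frac{8}{5}) (k+1)] ; factor over Q: parameters, x = \frac{1}{8}, and C = -\frac{1}{12}.


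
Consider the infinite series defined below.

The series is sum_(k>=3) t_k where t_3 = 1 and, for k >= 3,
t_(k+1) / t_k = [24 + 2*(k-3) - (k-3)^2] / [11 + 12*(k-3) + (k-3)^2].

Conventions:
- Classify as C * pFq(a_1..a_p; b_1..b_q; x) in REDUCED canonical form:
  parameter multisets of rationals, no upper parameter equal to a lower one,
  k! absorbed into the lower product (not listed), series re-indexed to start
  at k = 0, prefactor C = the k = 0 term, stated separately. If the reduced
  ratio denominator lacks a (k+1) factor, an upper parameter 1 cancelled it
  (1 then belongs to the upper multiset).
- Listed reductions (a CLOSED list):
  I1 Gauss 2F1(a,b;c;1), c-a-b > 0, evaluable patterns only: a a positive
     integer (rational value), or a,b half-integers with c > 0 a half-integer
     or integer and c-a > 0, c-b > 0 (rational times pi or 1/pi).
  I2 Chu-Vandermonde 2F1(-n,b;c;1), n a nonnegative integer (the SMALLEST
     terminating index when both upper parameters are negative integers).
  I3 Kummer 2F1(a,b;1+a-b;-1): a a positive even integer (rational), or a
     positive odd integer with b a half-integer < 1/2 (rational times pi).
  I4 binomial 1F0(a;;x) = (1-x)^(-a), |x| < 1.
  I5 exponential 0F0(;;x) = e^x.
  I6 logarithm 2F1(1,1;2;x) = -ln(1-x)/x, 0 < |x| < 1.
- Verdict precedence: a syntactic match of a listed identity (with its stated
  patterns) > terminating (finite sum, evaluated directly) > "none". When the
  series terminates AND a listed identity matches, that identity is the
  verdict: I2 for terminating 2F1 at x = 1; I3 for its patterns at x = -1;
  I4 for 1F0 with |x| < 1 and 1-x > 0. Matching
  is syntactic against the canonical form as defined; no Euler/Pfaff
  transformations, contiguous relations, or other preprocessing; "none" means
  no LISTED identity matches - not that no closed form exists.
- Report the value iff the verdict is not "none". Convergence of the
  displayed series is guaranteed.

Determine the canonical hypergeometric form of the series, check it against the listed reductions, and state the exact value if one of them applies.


With C = 1: the canonical form is 2F1(-6, 4; 11; -1). Verdict (x = -1): Kummer's theorem (I3) applies (x = -1; c = 11 equals 1+a-b for upper {-6, 4}: listed pattern). Its exact value is 15/2.

Structural cue: t_0 being 1, the expanded ratio factors over Q; C = 1, x = -1, roots give parameters.
Step ratio: r(k) = (-1) * (k-6) (k+4) / [(k+11) (k+1)] ; factor over Q: parameters, x = (-1), and C = 1.


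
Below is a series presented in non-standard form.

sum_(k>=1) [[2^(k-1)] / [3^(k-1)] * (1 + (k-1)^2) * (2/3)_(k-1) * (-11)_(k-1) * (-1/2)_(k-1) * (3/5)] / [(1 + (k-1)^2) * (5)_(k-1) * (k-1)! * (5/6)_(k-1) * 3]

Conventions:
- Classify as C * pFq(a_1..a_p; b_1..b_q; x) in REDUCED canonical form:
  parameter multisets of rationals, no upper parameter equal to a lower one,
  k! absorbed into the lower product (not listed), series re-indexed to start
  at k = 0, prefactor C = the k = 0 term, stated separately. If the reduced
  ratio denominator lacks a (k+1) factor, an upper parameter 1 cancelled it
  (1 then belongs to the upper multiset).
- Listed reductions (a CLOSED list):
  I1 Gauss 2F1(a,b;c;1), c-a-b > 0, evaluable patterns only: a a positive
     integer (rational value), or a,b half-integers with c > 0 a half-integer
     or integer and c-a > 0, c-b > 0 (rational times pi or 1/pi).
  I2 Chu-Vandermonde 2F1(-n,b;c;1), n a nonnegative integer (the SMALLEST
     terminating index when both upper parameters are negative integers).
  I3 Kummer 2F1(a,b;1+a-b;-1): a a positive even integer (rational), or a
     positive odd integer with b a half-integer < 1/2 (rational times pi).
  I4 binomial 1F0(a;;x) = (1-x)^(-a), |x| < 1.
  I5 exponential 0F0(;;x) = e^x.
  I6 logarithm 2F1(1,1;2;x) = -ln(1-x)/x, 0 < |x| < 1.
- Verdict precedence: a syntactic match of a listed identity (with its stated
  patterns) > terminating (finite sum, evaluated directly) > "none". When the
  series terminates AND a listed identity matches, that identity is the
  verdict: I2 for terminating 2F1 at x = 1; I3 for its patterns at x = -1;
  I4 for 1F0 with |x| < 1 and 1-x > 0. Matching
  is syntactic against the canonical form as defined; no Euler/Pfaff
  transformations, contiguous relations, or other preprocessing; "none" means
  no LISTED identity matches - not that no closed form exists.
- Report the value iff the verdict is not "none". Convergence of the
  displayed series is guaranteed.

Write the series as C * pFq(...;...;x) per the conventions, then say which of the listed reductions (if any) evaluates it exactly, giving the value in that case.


Classification (C = 1/5): 3F2 with upper {-11, -1/2, 2/3}, lower {5/6, 5}, argument x = 2/3. Verdict: terminating (-11 upstairs). 12 nonzero terms in all; added directly. Value: 9409977558410333101/31772212668349799625.

The tell: t_0 = 1/5 here, and the two geometric factors (C = 1/5) combine into one argument.
Consecutive-term ratio: r(k) = (2/3) * (k-11) (k-1/2) (k+2/3) / [(k+5/6) (k+5) (k+1)] - rational in k. x = (2/3); t_0 = 1/5; negate the roots.


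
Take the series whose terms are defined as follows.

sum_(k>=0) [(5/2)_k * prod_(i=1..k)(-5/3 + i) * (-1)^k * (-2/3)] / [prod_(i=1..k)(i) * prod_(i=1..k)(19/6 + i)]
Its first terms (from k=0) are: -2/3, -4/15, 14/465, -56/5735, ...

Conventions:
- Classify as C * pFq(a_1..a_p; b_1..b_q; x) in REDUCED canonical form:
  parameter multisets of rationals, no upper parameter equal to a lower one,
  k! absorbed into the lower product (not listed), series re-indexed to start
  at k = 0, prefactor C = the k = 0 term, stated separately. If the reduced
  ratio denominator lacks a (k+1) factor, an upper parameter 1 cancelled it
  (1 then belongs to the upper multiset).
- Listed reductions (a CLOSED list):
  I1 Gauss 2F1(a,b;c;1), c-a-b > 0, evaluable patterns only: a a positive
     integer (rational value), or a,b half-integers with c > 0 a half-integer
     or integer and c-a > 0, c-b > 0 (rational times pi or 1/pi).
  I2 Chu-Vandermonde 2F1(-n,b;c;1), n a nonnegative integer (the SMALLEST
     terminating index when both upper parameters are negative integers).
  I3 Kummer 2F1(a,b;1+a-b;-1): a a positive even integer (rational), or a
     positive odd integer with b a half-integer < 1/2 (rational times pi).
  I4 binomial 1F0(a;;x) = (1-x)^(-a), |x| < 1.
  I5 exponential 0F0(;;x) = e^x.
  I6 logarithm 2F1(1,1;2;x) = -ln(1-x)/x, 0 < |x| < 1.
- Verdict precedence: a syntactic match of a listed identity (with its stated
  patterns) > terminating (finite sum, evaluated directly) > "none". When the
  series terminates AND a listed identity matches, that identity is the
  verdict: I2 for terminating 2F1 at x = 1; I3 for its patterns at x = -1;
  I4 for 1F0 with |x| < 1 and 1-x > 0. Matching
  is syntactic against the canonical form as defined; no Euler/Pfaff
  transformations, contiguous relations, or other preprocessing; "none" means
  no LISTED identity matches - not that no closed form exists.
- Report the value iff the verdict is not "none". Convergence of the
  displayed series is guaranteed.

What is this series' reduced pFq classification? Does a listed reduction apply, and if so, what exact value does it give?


Prefactor -2/3, argument -1: 2F1 with upper {-2/3, 5/2} over lower {25/6}. Verdict: no listed reduction: x = -1 and upper {-2/3, 5/2} fail every I1-I6 pattern.

The tell: with t_0 = -2/3, the product of the first k integers (C = -2/3) is k!.
Adjacent-term ratio: r(k) = (-1) * (k-2/3) (k+5/2) / [(k+25/6) (k+1)] - rational; roots negated = parameters, x = (-1), C = -2/3.


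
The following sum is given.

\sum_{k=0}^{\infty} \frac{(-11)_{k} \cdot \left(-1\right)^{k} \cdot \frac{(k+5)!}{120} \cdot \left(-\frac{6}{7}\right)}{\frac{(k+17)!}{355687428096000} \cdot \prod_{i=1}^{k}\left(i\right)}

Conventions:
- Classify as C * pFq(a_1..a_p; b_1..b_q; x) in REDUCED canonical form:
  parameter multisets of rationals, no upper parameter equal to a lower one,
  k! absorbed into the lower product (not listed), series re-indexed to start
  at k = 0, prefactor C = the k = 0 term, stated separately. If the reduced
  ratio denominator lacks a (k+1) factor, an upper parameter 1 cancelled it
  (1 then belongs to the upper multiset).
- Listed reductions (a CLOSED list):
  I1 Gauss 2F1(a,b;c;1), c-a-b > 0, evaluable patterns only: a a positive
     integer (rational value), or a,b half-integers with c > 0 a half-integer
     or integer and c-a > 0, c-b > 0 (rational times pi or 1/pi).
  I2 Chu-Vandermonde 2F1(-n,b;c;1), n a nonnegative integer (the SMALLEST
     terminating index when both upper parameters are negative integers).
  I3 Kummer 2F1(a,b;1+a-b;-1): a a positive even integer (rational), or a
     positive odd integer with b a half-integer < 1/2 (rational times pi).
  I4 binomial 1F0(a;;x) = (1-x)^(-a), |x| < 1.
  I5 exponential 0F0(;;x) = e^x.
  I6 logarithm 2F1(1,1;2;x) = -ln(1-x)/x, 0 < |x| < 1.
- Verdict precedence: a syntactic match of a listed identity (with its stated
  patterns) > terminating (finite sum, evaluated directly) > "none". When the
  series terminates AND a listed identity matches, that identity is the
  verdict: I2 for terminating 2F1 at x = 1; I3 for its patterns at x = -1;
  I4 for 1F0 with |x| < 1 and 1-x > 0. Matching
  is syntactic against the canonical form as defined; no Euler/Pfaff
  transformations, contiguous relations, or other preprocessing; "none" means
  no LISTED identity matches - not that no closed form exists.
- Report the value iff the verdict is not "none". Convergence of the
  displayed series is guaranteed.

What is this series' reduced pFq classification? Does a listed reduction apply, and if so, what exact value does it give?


Key observation: x = -1 and the product of the first k integers (C = -6/7) is k!.
Adjacent-term ratio: r(k) = -1 * (k-11) (k+6) / [(k+18) (k+1)] - poly over poly, x = -1 from leading terms; C = -\frac{6}{7} at k = 0.

Reduced: x = -1, 2F1, upper = {-11, 6}, lower = {18}, C = -\frac{6}{7}. Verdict: Kummer's theorem (I3) fires (x = -1; c = 18 equals 1+a-b for upper {-11, 6}: listed pattern). Its exact value is -\frac{204}{7}.


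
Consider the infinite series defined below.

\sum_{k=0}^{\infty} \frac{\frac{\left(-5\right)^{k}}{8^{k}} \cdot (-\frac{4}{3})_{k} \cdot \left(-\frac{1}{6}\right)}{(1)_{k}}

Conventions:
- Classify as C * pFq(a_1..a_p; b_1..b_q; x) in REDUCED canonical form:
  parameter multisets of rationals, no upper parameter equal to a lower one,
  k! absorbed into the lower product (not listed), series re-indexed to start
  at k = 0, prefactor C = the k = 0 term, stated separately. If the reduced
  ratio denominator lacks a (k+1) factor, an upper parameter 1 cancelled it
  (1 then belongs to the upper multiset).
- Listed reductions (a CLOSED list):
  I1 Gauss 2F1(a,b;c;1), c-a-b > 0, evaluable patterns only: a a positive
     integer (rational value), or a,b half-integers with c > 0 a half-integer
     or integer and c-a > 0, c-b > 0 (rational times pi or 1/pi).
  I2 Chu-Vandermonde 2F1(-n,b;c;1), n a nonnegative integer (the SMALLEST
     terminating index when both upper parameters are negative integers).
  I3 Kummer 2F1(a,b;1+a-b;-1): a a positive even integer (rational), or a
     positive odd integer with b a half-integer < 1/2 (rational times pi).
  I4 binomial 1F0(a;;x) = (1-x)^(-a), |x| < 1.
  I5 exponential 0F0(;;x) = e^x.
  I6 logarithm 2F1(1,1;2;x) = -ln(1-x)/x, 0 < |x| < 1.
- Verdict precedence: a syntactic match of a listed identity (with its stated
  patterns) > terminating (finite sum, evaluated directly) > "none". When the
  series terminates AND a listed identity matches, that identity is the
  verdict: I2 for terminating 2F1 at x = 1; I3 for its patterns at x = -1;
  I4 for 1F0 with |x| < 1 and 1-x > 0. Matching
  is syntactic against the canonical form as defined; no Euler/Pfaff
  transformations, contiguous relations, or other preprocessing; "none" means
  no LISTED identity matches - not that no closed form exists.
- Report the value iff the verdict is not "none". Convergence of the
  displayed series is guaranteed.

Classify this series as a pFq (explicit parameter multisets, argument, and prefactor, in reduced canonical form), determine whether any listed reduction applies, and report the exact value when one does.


Canonical form: C = -\frac{1}{6} times 1F0 with upper {-\frac{4}{3}}, lower {-}, x = -\frac{5}{8}. Verdict (x = -\frac{5}{8}): binomial (I4) applies (the 1F0 binomial series: exponent 4/3, x = -\frac{5}{8}). Hence: \left(-\frac{1}{6}\right) \cdot \left(\frac{13}{8}\right)^{\frac{4}{3}}.

First insight: from the first term -\frac{1}{6}: (1)_k (prefactor -1/6) is k! itself.
Ratio: r(k) = -\frac{5}{8} * (k-\frac{4}{3}) / [(k+1)] - rational; roots negated = parameters, x = -\frac{5}{8}, C = -\frac{1}{6}.


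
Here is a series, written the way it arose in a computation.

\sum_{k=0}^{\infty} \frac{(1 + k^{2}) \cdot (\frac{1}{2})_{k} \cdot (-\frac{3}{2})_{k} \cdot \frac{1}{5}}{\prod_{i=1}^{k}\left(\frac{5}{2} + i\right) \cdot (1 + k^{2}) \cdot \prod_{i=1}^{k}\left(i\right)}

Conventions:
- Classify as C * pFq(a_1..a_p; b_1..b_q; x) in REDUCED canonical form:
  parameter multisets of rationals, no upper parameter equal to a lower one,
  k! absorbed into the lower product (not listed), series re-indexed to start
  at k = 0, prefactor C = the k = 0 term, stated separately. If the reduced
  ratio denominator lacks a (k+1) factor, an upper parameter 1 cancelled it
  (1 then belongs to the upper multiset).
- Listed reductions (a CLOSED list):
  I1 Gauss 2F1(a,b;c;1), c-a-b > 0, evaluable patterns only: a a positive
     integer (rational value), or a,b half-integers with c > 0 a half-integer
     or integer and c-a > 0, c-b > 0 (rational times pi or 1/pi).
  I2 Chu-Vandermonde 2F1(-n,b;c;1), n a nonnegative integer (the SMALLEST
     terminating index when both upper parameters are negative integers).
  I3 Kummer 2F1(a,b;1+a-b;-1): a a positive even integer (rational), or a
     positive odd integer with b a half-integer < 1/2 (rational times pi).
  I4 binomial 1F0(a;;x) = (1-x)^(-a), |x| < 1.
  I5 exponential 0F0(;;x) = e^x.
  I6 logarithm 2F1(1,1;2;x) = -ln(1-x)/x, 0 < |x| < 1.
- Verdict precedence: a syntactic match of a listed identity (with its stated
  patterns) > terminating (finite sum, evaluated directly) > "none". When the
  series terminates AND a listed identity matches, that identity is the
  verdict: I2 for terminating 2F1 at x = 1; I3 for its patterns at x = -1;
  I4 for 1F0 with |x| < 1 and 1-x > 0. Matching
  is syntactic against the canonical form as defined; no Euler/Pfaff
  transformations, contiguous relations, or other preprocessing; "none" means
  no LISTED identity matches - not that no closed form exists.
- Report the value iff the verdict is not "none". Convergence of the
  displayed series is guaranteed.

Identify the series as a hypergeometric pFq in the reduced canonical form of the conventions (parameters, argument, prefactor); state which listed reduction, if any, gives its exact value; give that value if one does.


Reduced: x = 1, 2F1, upper = {-\frac{3}{2}, \frac{1}{2}}, lower = {\frac{7}{2}}, C = \frac{1}{5}. Verdict at x = 1: Gauss's theorem I1 (half-integer case) matches (x = 1; upper {-\frac{3}{2}, \frac{1}{2}} half-integers, c = \frac{7}{2} in the evaluable pattern). Sum: \frac{105}{2048} \cdot \pi.

Key step: t_0 being \frac{1}{5}, the lower running product (prefactor 1/5) is a rising factorial.
Adjacent-term ratio: r(k) = 1 * (k-\frac{3}{2}) (k+\frac{1}{2}) / [(k+\frac{7}{2}) (k+1)] ; factor over Q: parameters, x = 1, and C = \frac{1}{5}.


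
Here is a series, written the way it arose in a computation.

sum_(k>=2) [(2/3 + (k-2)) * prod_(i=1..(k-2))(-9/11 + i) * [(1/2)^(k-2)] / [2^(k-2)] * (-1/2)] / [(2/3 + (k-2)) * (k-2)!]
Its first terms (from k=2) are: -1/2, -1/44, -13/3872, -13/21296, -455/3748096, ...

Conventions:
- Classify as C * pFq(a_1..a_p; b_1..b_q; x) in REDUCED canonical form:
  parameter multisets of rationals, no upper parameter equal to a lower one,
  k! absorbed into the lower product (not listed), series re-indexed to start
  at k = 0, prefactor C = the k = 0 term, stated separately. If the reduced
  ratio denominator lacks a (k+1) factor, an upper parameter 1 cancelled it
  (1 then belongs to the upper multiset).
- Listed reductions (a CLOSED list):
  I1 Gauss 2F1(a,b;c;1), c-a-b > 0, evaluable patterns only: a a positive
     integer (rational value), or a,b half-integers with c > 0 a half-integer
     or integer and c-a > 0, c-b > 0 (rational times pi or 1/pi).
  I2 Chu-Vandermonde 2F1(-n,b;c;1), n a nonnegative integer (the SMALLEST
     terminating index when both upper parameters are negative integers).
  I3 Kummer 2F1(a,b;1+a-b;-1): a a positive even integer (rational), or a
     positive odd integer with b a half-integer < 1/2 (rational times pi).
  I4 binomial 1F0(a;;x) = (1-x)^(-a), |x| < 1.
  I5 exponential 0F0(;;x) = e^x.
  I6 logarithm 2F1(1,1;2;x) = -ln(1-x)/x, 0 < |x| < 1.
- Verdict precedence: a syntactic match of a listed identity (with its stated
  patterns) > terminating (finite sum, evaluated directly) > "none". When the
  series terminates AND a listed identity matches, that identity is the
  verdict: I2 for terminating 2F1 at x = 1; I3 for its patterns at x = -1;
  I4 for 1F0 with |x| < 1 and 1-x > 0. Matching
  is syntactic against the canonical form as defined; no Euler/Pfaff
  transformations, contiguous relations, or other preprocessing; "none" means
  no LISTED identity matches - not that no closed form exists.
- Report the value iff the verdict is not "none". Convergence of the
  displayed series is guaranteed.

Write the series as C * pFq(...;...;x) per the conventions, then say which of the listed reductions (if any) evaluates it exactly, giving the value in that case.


Classification (C = -1/2): 1F0 with upper {2/11}, lower {-}, argument x = 1/4. Verdict: this is the binomial series (I4) (the 1F0 binomial series: exponent -2/11, x = 1/4). Sum: (-1/2) * (3/4)^(-2/11).

The tell: t_0 = -1/2 here, and the two k-th powers (C = -1/2) combine into one argument.
Consecutive-term ratio: r(k) = (1/4) * (k+2/11) / [(k+1)] - rational in k. x = (1/4); t_0 = -1/2; negate the roots.
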